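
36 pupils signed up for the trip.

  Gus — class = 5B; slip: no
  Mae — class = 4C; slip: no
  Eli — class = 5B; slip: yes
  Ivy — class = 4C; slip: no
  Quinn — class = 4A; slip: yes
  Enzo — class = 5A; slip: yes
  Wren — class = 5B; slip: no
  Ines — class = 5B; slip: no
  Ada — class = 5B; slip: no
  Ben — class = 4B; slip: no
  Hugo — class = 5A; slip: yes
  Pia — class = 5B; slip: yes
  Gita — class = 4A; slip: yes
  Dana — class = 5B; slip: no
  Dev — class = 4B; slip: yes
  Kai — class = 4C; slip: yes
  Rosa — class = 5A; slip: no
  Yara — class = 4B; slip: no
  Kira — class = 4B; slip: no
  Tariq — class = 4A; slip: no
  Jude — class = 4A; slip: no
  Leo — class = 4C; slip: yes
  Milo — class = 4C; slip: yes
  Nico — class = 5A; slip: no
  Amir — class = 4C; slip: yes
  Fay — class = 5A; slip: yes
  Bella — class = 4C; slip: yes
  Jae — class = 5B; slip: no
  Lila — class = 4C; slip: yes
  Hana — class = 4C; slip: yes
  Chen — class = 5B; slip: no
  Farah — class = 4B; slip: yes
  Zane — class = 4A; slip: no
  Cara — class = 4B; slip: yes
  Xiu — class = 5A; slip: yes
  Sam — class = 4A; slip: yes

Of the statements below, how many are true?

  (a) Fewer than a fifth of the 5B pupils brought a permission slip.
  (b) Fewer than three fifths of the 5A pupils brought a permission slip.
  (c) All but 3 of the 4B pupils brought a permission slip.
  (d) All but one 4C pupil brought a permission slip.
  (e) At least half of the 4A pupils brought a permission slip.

2

(a) 5B: |A| = 9, |A ∩ B| = 2; needs |A ∩ B| / |A| < 1/5 — false.
(b) 5A: |A| = 6, |A ∩ B| = 4; needs |A ∩ B| / |A| < 3/5 — false.
(c) 4B: |A| = 6, |A ∩ B| = 3; needs |A ∖ B| = 3 — true.
(d) 4C: |A| = 9, |A ∩ B| = 7; needs |A ∖ B| = 1 — false.
(e) 4A: |A| = 6, |A ∩ B| = 3; needs |A ∩ B| ≥ |A ∖ B| — true.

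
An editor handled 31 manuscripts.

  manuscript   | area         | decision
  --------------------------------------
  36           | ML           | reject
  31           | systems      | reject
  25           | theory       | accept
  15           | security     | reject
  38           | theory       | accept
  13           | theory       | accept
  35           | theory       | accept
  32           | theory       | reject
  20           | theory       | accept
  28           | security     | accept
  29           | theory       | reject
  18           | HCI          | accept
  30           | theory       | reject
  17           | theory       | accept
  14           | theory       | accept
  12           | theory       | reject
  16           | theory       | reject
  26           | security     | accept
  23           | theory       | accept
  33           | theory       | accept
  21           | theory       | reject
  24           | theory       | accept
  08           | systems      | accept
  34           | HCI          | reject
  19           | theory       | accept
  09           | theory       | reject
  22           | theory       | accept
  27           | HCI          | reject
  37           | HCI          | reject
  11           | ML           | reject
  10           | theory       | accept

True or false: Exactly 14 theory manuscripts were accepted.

False

The determiner here denotes the relation: |A ∩ B| = 14.
|A| = 20, |A ∩ B| = 13, |A ∖ B| = 7.
|A ∩ B| = 13, so the statement is false.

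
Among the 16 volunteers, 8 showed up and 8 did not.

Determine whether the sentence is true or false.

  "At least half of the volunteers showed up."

True

The determiner here denotes the relation: |A ∩ B| ≥ |A ∖ B|.
|A| = 16, |A ∩ B| = 8, |A ∖ B| = 8.
8 = 8, so the statement is true.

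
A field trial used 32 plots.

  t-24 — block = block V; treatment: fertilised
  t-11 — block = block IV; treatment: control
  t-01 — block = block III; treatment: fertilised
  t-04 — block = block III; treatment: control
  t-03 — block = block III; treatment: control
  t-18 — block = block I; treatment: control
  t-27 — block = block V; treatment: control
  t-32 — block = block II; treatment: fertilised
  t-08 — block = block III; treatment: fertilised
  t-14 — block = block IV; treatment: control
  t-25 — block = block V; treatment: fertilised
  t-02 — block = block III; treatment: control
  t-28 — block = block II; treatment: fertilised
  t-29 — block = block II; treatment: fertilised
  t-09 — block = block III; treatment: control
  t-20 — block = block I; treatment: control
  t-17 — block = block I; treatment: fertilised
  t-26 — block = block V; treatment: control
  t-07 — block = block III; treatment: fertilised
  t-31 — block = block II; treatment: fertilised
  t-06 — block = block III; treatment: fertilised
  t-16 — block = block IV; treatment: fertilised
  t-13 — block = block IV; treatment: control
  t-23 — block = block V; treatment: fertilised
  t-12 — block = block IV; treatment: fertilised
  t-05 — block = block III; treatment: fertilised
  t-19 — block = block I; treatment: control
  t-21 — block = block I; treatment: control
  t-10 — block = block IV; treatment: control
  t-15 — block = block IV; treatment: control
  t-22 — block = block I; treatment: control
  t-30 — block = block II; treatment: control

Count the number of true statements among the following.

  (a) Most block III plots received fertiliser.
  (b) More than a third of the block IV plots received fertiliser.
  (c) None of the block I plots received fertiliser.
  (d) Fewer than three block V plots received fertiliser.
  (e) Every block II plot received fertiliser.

(a) block III: |A| = 9, |A ∩ B| = 5; needs |A ∩ B| > |A ∖ B| — true.
(b) block IV: |A| = 7, |A ∩ B| = 2; needs |A ∩ B| / |A| > 1/3 — false.
(c) block I: |A| = 6, |A ∩ B| = 1; needs A ∩ B = ∅ (|A ∩ B| = 0) — false.
(d) block V: |A| = 5, |A ∩ B| = 3; needs |A ∩ B| < 3 — false.
(e) block II: |A| = 5, |A ∩ B| = 4; needs A ⊆ B, i.e. every element of A is in B (|A ∖ B| = 0) — false.

1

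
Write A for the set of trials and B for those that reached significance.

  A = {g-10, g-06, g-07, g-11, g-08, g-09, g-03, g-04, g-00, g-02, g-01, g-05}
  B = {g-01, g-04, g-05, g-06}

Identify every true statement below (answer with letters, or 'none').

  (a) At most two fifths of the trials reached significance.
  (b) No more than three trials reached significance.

|A| = 12, |A ∩ B| = 4, |A ∖ B| = 8.
(a) |A ∩ B| / |A| ≤ 2/5: holds.
(b) |A ∩ B| ≤ 3: fails.

(a)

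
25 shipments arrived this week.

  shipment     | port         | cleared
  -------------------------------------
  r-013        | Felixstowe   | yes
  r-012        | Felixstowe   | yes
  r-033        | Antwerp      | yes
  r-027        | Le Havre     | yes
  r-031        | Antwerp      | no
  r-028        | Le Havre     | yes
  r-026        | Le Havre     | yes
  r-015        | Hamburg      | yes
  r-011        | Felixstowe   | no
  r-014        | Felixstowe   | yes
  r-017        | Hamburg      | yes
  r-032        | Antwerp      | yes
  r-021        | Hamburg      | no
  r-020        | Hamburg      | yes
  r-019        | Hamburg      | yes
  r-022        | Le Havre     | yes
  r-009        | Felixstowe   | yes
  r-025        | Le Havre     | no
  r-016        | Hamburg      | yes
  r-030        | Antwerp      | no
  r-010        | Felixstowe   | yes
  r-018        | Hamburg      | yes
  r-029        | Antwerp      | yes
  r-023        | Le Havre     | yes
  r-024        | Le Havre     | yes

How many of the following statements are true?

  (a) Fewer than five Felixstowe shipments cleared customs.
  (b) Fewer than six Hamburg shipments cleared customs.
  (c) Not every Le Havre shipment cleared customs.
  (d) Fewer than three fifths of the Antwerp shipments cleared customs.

1

(a) Felixstowe: |A| = 6, |A ∩ B| = 5; needs |A ∩ B| < 5 — false.
(b) Hamburg: |A| = 7, |A ∩ B| = 6; needs |A ∩ B| < 6 — false.
(c) Le Havre: |A| = 7, |A ∩ B| = 6; needs A ⊄ B (|A ∖ B| ≥ 1) — true.
(d) Antwerp: |A| = 5, |A ∩ B| = 3; needs |A ∩ B| / |A| < 3/5 — false.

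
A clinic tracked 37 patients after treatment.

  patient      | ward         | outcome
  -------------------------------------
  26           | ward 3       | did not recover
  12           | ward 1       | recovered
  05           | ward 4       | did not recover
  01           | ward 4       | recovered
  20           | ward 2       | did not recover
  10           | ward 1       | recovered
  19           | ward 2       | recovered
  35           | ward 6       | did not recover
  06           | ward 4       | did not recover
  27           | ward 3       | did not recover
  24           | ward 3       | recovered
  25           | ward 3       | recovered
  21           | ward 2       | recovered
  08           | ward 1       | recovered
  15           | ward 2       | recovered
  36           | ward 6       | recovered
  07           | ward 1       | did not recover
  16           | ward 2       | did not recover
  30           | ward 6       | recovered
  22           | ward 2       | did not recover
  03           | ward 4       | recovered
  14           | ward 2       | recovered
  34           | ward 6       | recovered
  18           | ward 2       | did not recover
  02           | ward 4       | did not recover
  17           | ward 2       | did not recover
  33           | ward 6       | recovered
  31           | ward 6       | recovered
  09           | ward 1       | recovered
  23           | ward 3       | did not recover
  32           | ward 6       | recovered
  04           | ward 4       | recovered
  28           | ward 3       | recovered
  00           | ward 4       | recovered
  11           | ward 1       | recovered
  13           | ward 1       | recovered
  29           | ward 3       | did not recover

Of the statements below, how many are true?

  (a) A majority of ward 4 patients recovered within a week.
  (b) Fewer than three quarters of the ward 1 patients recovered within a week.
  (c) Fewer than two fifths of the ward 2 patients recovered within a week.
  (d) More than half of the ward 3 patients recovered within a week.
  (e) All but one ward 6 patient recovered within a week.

2

(a) ward 4: |A| = 7, |A ∩ B| = 4; needs |A ∩ B| > |A ∖ B| — true.
(b) ward 1: |A| = 7, |A ∩ B| = 6; needs |A ∩ B| / |A| < 3/4 — false.
(c) ward 2: |A| = 9, |A ∩ B| = 4; needs |A ∩ B| / |A| < 2/5 — false.
(d) ward 3: |A| = 7, |A ∩ B| = 3; needs |A ∩ B| > |A ∖ B| — false.
(e) ward 6: |A| = 7, |A ∩ B| = 6; needs |A ∖ B| = 1 — true.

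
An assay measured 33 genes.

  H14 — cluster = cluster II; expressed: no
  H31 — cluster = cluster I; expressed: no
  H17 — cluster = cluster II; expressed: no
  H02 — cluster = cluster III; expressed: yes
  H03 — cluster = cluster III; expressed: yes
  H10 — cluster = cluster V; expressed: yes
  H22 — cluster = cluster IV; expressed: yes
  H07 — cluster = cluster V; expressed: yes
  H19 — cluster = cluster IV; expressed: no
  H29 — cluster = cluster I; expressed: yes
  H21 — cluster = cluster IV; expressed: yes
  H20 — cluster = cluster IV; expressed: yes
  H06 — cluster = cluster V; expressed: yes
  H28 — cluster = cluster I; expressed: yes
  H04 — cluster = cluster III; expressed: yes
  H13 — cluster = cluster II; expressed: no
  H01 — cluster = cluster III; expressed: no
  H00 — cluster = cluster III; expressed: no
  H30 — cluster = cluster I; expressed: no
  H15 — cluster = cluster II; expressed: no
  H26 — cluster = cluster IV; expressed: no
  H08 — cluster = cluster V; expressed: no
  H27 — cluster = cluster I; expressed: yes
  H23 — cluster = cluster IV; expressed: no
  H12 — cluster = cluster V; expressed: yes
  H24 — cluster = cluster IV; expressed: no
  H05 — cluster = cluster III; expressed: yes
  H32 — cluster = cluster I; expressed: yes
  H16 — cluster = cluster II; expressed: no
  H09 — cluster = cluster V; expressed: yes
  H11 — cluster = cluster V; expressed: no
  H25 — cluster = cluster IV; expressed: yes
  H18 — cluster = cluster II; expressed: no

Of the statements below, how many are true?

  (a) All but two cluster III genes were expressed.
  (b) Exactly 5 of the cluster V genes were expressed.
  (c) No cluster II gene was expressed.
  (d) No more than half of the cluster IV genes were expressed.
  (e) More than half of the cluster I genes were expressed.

(a) cluster III: |A| = 6, |A ∩ B| = 4; needs |A ∖ B| = 2 — true.
(b) cluster V: |A| = 7, |A ∩ B| = 5; needs |A ∩ B| = 5 — true.
(c) cluster II: |A| = 6, |A ∩ B| = 0; needs A ∩ B = ∅ (|A ∩ B| = 0) — true.
(d) cluster IV: |A| = 8, |A ∩ B| = 4; needs |A ∩ B| ≤ |A ∖ B| — true.
(e) cluster I: |A| = 6, |A ∩ B| = 4; needs |A ∩ B| > |A ∖ B| — true.

5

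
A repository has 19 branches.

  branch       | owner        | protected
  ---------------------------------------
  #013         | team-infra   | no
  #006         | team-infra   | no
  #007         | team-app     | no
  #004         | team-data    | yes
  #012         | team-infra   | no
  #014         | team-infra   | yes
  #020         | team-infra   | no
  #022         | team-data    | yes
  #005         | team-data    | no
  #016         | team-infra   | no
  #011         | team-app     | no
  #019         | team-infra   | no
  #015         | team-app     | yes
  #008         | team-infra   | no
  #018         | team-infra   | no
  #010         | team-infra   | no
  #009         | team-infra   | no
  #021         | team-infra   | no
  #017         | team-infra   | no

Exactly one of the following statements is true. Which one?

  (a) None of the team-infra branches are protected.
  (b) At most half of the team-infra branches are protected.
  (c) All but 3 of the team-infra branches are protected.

|A| = 13, |A ∩ B| = 1, |A ∖ B| = 12.
(a) requires A ∩ B = ∅ (|A ∩ B| = 0): false.
(b) requires |A ∩ B| ≤ |A ∖ B|: true.
(c) requires |A ∖ B| = 3: false.

(b)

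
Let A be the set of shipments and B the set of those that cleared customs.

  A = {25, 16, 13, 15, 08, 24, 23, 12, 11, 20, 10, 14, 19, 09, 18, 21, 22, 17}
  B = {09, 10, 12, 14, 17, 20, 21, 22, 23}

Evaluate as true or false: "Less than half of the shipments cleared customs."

False

'Less than half of the shipments cleared customs' holds iff |A ∩ B| < |A ∖ B|.
|A| = 18, |A ∩ B| = 9, |A ∖ B| = 9.
9 = 9, so the statement is false.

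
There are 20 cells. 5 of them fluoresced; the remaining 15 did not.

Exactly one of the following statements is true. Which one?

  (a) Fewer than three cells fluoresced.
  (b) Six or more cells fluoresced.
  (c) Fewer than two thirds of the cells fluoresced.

|A| = 20, |A ∩ B| = 5, |A ∖ B| = 15.
(a) requires |A ∩ B| < 3: false.
(b) requires |A ∩ B| ≥ 6: false.
(c) requires |A ∩ B| / |A| < 2/3: true.

(c)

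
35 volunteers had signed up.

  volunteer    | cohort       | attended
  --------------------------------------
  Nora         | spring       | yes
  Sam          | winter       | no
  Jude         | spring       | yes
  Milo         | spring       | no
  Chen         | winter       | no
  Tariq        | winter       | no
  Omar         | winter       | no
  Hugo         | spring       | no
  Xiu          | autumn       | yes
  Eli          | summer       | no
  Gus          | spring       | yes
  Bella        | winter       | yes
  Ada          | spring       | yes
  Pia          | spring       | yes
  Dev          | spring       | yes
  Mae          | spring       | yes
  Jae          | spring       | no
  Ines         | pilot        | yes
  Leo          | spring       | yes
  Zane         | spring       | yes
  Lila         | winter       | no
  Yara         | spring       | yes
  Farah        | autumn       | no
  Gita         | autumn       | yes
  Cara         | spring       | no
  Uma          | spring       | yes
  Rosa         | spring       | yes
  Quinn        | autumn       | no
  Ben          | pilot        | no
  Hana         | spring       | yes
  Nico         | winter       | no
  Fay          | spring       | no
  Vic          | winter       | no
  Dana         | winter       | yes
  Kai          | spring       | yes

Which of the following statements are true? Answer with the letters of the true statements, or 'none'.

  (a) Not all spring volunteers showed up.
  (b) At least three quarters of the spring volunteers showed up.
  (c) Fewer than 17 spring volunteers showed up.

|A| = 19, |A ∩ B| = 14, |A ∖ B| = 5.
(a) A ⊄ B (|A ∖ B| ≥ 1): holds.
(b) |A ∩ B| / |A| ≥ 3/4: fails.
(c) |A ∩ B| < 17: holds.

(a), (c)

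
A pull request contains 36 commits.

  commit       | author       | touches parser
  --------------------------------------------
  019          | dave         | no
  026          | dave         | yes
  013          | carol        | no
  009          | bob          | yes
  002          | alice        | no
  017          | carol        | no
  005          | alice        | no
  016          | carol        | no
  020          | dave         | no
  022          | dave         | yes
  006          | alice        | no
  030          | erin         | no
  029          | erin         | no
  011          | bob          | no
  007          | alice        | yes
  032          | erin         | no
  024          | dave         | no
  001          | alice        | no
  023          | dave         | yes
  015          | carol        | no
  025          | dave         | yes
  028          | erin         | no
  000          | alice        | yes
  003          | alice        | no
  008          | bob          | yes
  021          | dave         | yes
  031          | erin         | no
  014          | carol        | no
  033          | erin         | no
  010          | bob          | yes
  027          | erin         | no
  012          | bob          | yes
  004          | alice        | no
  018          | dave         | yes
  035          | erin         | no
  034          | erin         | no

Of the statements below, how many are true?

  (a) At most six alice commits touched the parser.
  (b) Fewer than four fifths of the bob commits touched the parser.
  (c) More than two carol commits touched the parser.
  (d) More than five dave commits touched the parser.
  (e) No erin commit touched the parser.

(a) alice: |A| = 8, |A ∩ B| = 2; needs |A ∩ B| ≤ 6 — true.
(b) bob: |A| = 5, |A ∩ B| = 4; needs |A ∩ B| / |A| < 4/5 — false.
(c) carol: |A| = 5, |A ∩ B| = 0; needs |A ∩ B| > 2 — false.
(d) dave: |A| = 9, |A ∩ B| = 6; needs |A ∩ B| > 5 — true.
(e) erin: |A| = 9, |A ∩ B| = 0; needs A ∩ B = ∅ (|A ∩ B| = 0) — true.

3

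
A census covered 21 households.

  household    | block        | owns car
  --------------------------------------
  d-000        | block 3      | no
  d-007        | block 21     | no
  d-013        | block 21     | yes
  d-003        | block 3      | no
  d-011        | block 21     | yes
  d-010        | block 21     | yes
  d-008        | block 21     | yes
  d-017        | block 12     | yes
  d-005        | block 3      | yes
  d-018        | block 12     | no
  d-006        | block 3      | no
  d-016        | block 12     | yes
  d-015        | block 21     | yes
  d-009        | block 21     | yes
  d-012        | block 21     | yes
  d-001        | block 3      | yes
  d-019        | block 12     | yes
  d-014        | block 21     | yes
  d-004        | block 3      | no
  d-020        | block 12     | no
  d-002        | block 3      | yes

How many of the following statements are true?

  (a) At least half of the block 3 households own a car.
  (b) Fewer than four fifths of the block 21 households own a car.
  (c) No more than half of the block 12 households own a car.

0

(a) block 3: |A| = 7, |A ∩ B| = 3; needs |A ∩ B| ≥ |A ∖ B| — false.
(b) block 21: |A| = 9, |A ∩ B| = 8; needs |A ∩ B| / |A| < 4/5 — false.
(c) block 12: |A| = 5, |A ∩ B| = 3; needs |A ∩ B| ≤ |A ∖ B| — false.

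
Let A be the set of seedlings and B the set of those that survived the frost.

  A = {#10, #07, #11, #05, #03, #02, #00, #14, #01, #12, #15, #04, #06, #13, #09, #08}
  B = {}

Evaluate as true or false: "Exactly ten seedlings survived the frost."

False

Truth condition: |A ∩ B| = 10.
|A| = 16, |A ∩ B| = 0, |A ∖ B| = 16.
|A ∩ B| = 0, so the statement is false.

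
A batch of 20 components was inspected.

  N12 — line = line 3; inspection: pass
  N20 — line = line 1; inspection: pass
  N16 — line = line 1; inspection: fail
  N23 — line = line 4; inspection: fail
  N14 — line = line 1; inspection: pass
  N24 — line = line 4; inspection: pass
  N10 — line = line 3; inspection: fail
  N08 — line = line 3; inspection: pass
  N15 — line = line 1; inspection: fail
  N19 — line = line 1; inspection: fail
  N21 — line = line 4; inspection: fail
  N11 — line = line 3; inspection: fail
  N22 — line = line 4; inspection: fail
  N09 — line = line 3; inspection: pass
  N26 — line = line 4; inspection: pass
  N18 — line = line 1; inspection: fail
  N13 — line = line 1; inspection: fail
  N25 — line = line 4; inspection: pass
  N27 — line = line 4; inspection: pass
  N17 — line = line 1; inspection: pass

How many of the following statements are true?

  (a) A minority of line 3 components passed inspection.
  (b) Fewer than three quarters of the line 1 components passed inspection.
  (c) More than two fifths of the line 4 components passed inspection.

(a) line 3: |A| = 5, |A ∩ B| = 3; needs |A ∩ B| < |A ∖ B| — false.
(b) line 1: |A| = 8, |A ∩ B| = 3; needs |A ∩ B| / |A| < 3/4 — true.
(c) line 4: |A| = 7, |A ∩ B| = 4; needs |A ∩ B| / |A| > 2/5 — true.

2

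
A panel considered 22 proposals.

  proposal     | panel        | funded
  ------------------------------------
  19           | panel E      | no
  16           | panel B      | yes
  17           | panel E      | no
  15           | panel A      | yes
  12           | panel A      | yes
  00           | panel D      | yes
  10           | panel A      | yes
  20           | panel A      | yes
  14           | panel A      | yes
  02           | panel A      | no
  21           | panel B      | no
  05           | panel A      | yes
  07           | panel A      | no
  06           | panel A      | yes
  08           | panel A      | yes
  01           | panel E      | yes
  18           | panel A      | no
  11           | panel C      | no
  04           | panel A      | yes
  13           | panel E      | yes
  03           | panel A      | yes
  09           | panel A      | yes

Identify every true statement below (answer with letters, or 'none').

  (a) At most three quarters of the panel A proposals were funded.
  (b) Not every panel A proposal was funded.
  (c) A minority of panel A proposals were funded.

(b)

|A| = 14, |A ∩ B| = 11, |A ∖ B| = 3.
(a) |A ∩ B| / |A| ≤ 3/4: fails.
(b) A ⊄ B (|A ∖ B| ≥ 1): holds.
(c) |A ∩ B| < |A ∖ B|: fails.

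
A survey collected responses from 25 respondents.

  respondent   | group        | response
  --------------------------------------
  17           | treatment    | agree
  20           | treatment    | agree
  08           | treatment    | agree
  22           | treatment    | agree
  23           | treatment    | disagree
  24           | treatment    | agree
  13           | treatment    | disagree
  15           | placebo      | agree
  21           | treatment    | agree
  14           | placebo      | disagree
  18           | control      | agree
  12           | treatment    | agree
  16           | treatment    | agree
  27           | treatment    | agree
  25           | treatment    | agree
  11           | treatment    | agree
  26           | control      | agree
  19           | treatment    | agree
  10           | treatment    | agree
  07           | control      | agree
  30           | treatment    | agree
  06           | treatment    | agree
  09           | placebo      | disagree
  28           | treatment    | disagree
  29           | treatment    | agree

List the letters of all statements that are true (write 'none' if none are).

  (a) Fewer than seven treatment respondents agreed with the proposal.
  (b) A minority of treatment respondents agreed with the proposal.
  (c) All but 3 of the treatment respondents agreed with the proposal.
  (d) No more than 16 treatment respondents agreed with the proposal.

|A| = 19, |A ∩ B| = 16, |A ∖ B| = 3.
(a) |A ∩ B| < 7: fails.
(b) |A ∩ B| < |A ∖ B|: fails.
(c) |A ∖ B| = 3: holds.
(d) |A ∩ B| ≤ 16: holds.

(c), (d)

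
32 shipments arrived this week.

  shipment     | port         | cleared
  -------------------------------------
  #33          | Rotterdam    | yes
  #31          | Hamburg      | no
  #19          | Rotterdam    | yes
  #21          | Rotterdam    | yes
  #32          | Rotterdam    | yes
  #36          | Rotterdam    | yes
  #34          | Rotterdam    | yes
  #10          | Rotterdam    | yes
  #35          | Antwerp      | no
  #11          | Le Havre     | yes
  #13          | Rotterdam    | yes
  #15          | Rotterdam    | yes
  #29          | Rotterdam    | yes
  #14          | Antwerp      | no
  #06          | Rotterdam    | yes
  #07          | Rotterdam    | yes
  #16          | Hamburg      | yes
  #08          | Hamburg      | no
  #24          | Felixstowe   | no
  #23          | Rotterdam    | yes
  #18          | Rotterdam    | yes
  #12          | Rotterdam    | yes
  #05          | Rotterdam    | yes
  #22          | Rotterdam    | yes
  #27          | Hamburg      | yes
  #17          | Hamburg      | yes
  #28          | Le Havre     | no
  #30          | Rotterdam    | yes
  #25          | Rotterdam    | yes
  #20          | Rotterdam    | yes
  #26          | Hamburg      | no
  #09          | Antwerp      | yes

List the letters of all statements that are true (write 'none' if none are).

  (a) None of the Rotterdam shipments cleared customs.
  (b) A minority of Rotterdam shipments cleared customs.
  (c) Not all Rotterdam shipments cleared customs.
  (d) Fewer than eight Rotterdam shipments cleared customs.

|A| = 20, |A ∩ B| = 20, |A ∖ B| = 0.
(a) A ∩ B = ∅ (|A ∩ B| = 0): fails.
(b) |A ∩ B| < |A ∖ B|: fails.
(c) A ⊄ B (|A ∖ B| ≥ 1): fails.
(d) |A ∩ B| < 8: fails.

none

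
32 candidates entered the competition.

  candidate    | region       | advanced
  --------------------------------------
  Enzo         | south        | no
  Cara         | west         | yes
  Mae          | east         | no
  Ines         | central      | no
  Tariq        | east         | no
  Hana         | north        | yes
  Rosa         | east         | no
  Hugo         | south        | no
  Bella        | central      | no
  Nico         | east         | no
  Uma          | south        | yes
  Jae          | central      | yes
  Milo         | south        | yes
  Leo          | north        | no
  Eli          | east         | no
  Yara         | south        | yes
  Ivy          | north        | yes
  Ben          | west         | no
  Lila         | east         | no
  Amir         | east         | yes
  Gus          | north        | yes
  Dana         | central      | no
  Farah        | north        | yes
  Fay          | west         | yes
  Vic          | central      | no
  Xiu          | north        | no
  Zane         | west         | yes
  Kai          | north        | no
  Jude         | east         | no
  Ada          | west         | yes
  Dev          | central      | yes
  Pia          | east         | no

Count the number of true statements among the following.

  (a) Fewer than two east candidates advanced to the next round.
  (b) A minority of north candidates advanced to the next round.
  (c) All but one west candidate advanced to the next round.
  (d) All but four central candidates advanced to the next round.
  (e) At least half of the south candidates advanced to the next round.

4

(a) east: |A| = 9, |A ∩ B| = 1; needs |A ∩ B| < 2 — true.
(b) north: |A| = 7, |A ∩ B| = 4; needs |A ∩ B| < |A ∖ B| — false.
(c) west: |A| = 5, |A ∩ B| = 4; needs |A ∖ B| = 1 — true.
(d) central: |A| = 6, |A ∩ B| = 2; needs |A ∖ B| = 4 — true.
(e) south: |A| = 5, |A ∩ B| = 3; needs |A ∩ B| ≥ |A ∖ B| — true.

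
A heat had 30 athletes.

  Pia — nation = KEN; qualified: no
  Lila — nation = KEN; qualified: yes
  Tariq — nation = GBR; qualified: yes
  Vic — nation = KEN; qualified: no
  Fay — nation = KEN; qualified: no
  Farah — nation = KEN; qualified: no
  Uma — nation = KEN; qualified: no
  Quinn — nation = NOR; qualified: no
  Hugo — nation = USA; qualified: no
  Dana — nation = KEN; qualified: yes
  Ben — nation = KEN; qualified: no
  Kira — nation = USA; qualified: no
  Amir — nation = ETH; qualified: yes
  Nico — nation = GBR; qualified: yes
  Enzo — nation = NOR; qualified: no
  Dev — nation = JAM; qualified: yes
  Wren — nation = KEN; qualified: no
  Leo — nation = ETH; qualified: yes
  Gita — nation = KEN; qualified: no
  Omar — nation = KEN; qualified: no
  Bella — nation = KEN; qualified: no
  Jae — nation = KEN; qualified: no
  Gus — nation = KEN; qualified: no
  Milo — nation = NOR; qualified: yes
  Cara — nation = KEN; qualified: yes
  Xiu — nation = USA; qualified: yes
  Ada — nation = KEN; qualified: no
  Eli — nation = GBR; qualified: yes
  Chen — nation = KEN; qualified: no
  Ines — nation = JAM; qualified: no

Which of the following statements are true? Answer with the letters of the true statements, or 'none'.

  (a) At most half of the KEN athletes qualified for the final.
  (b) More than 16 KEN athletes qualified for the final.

|A| = 17, |A ∩ B| = 3, |A ∖ B| = 14.
(a) |A ∩ B| ≤ |A ∖ B|: holds.
(b) |A ∩ B| > 16: fails.

(a)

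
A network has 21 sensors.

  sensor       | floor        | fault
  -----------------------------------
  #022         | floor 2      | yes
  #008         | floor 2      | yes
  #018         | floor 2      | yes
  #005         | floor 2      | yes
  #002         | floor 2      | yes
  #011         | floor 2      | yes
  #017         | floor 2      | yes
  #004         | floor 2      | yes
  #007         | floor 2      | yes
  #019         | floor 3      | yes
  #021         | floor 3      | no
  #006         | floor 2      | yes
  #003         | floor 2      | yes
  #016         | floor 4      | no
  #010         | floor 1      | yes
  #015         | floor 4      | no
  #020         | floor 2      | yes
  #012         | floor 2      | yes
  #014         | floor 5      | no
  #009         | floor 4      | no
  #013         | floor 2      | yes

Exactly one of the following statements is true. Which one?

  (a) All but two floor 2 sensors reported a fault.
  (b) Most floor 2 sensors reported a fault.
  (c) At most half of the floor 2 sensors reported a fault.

|A| = 14, |A ∩ B| = 14, |A ∖ B| = 0.
(a) requires |A ∖ B| = 2: false.
(b) requires |A ∩ B| > |A ∖ B|: true.
(c) requires |A ∩ B| ≤ |A ∖ B|: false.

(b)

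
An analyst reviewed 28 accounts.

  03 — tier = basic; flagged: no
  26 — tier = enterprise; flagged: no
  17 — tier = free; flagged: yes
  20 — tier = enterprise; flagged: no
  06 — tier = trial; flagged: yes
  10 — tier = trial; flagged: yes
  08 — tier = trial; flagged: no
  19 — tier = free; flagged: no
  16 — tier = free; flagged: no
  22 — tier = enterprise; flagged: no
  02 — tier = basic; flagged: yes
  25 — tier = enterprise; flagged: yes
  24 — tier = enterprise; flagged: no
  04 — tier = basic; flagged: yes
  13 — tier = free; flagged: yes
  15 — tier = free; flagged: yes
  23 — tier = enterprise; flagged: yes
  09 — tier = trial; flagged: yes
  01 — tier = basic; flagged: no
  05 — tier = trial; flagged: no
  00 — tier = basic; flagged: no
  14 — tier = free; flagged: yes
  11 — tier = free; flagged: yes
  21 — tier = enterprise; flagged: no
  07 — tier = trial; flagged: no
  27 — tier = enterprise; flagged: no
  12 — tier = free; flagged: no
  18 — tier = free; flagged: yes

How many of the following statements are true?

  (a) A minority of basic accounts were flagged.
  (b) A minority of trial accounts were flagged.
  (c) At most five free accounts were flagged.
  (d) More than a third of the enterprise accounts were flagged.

1

(a) basic: |A| = 5, |A ∩ B| = 2; needs |A ∩ B| < |A ∖ B| — true.
(b) trial: |A| = 6, |A ∩ B| = 3; needs |A ∩ B| < |A ∖ B| — false.
(c) free: |A| = 9, |A ∩ B| = 6; needs |A ∩ B| ≤ 5 — false.
(d) enterprise: |A| = 8, |A ∩ B| = 2; needs |A ∩ B| / |A| > 1/3 — false.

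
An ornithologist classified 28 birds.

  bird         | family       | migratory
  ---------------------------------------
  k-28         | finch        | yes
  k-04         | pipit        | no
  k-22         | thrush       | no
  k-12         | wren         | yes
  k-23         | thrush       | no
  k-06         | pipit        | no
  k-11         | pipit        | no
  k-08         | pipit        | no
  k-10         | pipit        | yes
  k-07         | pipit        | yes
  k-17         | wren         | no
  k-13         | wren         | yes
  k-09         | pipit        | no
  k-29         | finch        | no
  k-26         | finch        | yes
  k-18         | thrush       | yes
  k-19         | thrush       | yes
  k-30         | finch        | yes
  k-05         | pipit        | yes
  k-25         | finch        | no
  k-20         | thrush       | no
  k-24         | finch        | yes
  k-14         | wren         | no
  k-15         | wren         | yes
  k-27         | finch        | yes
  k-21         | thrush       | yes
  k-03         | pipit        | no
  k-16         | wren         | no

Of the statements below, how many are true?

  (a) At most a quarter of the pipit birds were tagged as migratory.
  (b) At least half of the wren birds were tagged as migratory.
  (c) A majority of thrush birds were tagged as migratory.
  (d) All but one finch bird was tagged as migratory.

1

(a) pipit: |A| = 9, |A ∩ B| = 3; needs |A ∩ B| / |A| ≤ 1/4 — false.
(b) wren: |A| = 6, |A ∩ B| = 3; needs |A ∩ B| ≥ |A ∖ B| — true.
(c) thrush: |A| = 6, |A ∩ B| = 3; needs |A ∩ B| > |A ∖ B| — false.
(d) finch: |A| = 7, |A ∩ B| = 5; needs |A ∖ B| = 1 — false.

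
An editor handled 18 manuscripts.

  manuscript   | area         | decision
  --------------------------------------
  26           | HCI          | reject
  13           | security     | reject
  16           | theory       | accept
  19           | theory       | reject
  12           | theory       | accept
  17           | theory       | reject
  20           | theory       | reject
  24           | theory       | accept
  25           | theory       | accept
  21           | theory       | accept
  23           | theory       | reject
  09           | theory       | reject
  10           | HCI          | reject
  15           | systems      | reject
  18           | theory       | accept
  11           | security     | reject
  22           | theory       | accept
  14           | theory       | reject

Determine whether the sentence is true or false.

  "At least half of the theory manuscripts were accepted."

The determiner here denotes the relation: |A ∩ B| ≥ |A ∖ B|.
A (the restrictor) = {16, 19, 12, 17, 20, 24, 25, 21, 23, 09, 18, 22, 14}, |A| = 13.
A ∩ B = {16, 12, 24, 25, 21, 18, 22}, so |A ∩ B| = 7.
A ∖ B = {19, 17, 20, 23, 09, 14}, so |A ∖ B| = 6.
7 > 6, so the statement is true.

True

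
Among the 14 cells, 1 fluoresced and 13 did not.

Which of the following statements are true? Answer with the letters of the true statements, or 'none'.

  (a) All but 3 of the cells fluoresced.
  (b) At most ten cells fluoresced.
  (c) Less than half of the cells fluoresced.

|A| = 14, |A ∩ B| = 1, |A ∖ B| = 13.
(a) |A ∖ B| = 3: fails.
(b) |A ∩ B| ≤ 10: holds.
(c) |A ∩ B| < |A ∖ B|: holds.

(b), (c)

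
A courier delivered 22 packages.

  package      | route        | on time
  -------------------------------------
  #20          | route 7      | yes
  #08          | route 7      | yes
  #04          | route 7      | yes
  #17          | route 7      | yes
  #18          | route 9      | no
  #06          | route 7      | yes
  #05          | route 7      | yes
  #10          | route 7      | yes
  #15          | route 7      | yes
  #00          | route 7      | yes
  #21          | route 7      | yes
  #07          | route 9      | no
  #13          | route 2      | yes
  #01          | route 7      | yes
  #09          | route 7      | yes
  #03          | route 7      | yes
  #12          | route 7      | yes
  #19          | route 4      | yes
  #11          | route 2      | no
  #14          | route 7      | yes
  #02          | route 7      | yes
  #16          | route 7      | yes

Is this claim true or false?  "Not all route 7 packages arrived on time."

False

The determiner here denotes the relation: A ⊄ B (|A ∖ B| ≥ 1).
|A| = 17, |A ∩ B| = 17, |A ∖ B| = 0.
So the statement is false.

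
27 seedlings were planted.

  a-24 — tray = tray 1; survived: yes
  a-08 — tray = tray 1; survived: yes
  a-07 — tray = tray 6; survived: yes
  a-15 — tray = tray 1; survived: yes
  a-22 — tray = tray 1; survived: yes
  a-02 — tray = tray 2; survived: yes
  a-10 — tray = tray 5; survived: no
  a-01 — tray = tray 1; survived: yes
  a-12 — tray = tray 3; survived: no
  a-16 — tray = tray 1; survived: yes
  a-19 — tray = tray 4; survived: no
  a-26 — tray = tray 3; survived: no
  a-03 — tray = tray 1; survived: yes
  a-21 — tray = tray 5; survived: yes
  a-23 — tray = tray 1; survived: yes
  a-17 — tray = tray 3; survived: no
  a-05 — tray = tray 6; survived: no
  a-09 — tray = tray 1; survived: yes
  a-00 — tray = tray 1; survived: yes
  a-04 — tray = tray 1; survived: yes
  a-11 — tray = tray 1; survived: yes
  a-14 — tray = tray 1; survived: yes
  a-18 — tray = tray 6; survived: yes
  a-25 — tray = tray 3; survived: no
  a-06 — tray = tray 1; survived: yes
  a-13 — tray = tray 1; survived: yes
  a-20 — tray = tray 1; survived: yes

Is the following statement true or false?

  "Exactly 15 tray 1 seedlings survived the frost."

False

'Exactly 15 tray 1 seedlings survived the frost' holds iff |A ∩ B| = 15.
|A| = 16, |A ∩ B| = 16, |A ∖ B| = 0.
|A ∩ B| = 16, so the statement is false.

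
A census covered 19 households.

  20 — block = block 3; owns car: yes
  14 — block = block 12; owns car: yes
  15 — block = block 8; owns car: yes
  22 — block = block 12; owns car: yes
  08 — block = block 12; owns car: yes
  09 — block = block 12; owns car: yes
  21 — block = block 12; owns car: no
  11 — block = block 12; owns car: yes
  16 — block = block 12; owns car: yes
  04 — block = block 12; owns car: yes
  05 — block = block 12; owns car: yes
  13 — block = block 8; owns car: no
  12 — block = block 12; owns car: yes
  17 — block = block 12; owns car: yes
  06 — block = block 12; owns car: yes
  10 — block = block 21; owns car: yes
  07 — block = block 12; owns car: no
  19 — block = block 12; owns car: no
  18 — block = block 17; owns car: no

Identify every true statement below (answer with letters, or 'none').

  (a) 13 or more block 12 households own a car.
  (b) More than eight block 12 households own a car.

|A| = 14, |A ∩ B| = 11, |A ∖ B| = 3.
(a) |A ∩ B| ≥ 13: fails.
(b) |A ∩ B| > 8: holds.

(b)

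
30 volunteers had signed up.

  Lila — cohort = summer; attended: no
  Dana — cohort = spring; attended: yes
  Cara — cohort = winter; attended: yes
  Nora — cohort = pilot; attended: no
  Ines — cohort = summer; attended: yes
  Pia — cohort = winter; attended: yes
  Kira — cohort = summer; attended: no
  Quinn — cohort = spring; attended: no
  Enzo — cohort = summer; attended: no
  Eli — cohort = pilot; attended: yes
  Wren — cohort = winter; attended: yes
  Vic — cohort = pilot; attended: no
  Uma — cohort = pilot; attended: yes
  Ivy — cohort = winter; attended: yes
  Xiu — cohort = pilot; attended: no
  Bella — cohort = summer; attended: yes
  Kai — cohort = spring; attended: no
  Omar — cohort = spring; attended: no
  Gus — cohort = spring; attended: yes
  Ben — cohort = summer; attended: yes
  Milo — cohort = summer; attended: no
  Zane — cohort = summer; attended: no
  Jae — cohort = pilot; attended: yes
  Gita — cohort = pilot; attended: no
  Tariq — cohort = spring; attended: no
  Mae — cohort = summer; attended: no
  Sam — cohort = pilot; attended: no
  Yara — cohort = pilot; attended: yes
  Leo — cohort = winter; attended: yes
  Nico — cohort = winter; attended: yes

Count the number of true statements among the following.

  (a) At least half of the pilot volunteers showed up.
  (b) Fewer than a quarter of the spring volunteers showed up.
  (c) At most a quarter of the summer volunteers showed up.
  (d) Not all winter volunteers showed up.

(a) pilot: |A| = 9, |A ∩ B| = 4; needs |A ∩ B| ≥ |A ∖ B| — false.
(b) spring: |A| = 6, |A ∩ B| = 2; needs |A ∩ B| / |A| < 1/4 — false.
(c) summer: |A| = 9, |A ∩ B| = 3; needs |A ∩ B| / |A| ≤ 1/4 — false.
(d) winter: |A| = 6, |A ∩ B| = 6; needs A ⊄ B (|A ∖ B| ≥ 1) — false.

0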